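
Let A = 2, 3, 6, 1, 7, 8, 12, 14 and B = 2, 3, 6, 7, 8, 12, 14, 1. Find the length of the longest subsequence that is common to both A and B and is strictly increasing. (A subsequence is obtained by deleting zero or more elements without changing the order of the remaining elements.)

7

For each value that appears in both, track the longest common increasing run ending there.
The best achievable length is 7; one witness is 2, 3, 6, 7, 8, 12, 14 (A-positions 1,2,3,5,6,7,8, B-positions 1,2,3,4,5,6,7).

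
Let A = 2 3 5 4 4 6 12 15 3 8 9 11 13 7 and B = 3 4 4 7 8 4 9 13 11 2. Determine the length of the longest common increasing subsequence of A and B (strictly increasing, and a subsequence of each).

5

A longest common strictly increasing subsequence is 3, 4, 8, 9, 13 (length 5); it appears in order in both A and B, and no longer such subsequence exists.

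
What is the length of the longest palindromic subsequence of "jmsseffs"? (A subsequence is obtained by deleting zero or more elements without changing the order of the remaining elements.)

4

One longest palindromic subsequence is sffs (positions 3,6,7,8); it reads the same forward and backward, and the interval DP gives dp[1][8] = 4.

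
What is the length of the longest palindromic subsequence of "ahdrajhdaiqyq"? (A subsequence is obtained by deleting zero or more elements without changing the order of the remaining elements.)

Using dp[i][j] = 2 + dp[i+1][j−1] if the ends match, else max(dp[i+1][j], dp[i][j−1]):
dp[1][13] = 5. A witness is adhda at positions 1,3,7,8,9.

5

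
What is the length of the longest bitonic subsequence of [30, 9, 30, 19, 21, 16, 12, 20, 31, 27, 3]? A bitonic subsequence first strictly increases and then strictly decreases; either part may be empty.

6

Let inc[i] be the LIS ending at i and dec[i] the longest strictly decreasing subsequence starting at i. inc = [1, 1, 2, 2, 3, 2, 2, 3, 4, 4, 1], dec = [5, 2, 5, 4, 4, 3, 2, 2, 3, 2, 1].
max_i inc[i]+dec[i]−1 = 6, with one witness 9, 30, 21, 16, 12, 3.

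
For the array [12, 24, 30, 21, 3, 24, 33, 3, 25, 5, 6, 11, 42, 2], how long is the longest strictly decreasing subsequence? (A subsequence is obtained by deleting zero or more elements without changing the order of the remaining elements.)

One longest decreasing subsequence is 24, 21, 3, 2 (positions 2,4,5,14), of length 4; no longer one exists.

4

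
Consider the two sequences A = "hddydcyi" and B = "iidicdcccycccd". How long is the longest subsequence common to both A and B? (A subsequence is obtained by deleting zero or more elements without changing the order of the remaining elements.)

4

Backtracking the LCS table gives one alignment: d (A2,B3) → d (A3,B6) → y (A4,B10) → d (A5,B14).
So the longest common subsequence has length 4.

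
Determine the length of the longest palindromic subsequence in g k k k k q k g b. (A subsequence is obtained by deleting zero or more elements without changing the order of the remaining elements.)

One longest palindromic subsequence is gkkkkkg (positions 1,2,3,4,5,7,8); it reads the same forward and backward, and the interval DP gives dp[1][9] = 7.

7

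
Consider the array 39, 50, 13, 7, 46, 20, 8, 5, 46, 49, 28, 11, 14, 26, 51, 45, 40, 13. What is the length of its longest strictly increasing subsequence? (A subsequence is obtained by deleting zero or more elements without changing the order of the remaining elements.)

One longest increasing subsequence is 7, 8, 11, 14, 26, 51 (positions 4,7,12,13,14,15), of length 6; no longer one exists.

6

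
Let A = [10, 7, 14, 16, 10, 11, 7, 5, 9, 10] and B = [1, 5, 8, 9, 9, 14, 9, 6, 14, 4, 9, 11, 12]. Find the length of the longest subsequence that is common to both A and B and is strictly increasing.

For each value that appears in both, track the longest common increasing run ending there.
The best achievable length is 2; one witness is 5, 9 (A-positions 8,9, B-positions 2,4).

2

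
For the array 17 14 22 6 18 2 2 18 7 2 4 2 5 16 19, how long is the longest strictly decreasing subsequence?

One longest decreasing subsequence is 17, 14, 6, 4, 2 (positions 1,2,4,11,12), of length 5; no longer one exists.

5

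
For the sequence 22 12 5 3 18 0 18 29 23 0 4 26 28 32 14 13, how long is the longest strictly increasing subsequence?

6

Let dp[i] be the longest increasing subsequence ending at position i. Then dp = [1, 1, 1, 1, 2, 1, 2, 3, 3, 1, 2, 4, 5, 6, 3, 3].
The maximum is 6; one witness is 12, 18, 23, 26, 28, 32 at positions 2,5,9,12,13,14.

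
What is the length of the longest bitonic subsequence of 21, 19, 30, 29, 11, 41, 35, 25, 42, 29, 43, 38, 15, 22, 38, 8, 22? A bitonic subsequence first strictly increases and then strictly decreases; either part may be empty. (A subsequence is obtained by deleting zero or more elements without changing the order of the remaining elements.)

8

One longest bitonic subsequence is 21, 30, 41, 42, 43, 38, 22, 8 (positions 1,3,6,9,11,12,14,16): it rises to 43 then falls. Length 8 is optimal.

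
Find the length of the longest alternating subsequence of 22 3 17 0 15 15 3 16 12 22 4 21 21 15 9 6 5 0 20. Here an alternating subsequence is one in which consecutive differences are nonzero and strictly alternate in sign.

A longest alternating subsequence is 22, 3, 17, 0, 15, 3, 16, 12, 22, 4, 21, 15, 20 (positions 1,2,3,4,5,7,8,9,10,11,12,14,19); its 12 consecutive differences strictly alternate in sign, and length 13 is optimal.

13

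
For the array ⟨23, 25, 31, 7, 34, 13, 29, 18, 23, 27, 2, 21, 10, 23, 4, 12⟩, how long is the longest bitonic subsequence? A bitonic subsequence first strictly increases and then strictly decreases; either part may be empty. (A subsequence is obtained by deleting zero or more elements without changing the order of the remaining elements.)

Let inc[i] be the LIS ending at i and dec[i] the longest strictly decreasing subsequence starting at i. inc = [1, 2, 3, 1, 4, 2, 3, 3, 4, 5, 1, 4, 2, 5, 2, 3], dec = [4, 5, 6, 2, 6, 3, 5, 3, 4, 4, 1, 3, 2, 2, 1, 1].
max_i inc[i]+dec[i]−1 = 9, with one witness 23, 25, 31, 34, 29, 27, 21, 10, 4.

9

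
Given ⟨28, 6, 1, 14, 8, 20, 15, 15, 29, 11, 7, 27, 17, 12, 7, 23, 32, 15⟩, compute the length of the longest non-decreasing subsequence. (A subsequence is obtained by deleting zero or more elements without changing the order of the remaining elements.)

Scanning left to right, the best length ending at each element is: 28→1, 6→1, 1→1, 14→2, 8→2, 20→3, 15→3, 15→4, 29→5, 11→3, 7→2, 27→5, 17→5, 12→4, 7→3, 23→6, 32→7, 15→5.
So the longest non-decreasing subsequence has length 7, e.g. 6, 14, 15, 15, 17, 23, 32.

7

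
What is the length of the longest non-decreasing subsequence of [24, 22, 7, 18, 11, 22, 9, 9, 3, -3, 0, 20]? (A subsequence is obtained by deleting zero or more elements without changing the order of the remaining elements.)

One longest non-decreasing subsequence is 7, 9, 9, 20 (positions 3,7,8,12), of length 4; no longer one exists.

4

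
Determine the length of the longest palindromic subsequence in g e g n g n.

3

One longest palindromic subsequence is ngn (positions 4,5,6); it reads the same forward and backward, and the interval DP gives dp[1][6] = 3.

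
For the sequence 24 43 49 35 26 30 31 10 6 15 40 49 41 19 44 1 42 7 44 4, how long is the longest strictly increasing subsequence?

Scanning left to right, the best length ending at each element is: 24→1, 43→2, 49→3, 35→2, 26→2, 30→3, 31→4, 10→1, 6→1, 15→2, 40→5, 49→6, 41→6, 19→3, 44→7, 1→1, 42→7, 7→2, 44→8, 4→2.
So the longest increasing subsequence has length 8, e.g. 24, 26, 30, 31, 40, 41, 42, 44.

8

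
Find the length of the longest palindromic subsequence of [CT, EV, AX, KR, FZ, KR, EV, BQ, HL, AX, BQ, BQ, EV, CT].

One longest palindromic subsequence is CT EV AX KR FZ KR AX EV CT (positions 1,2,3,4,5,6,10,13,14); it reads the same forward and backward, and the interval DP gives dp[1][14] = 9.

9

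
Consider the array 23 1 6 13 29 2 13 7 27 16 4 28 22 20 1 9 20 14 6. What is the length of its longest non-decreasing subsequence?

One longest non-decreasing subsequence is 1, 6, 13, 13, 16, 20, 20 (positions 2,3,4,7,10,14,17), of length 7; no longer one exists.

7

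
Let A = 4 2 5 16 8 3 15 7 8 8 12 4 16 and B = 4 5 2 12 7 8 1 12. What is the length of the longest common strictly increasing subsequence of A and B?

For each value that appears in both, track the longest common increasing run ending there.
The best achievable length is 5; one witness is 4, 5, 7, 8, 12 (A-positions 1,3,8,9,11, B-positions 1,2,5,6,8).

5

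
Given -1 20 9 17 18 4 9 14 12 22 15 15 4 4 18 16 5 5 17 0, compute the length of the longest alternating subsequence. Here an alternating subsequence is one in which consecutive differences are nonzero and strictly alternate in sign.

Track the best alternating length ending on an up-step vs a down-step at each position: up/down = 1/1, 2/1, 2/3, 4/3, 4/3, 2/5, 6/5, 6/5, 6/7, 8/1, 8/9, 8/9, 2/9, 2/9, 10/9, 10/11, 10/11, 10/11, 12/11, 2/13.
The maximum over both is 13; one such subsequence is -1, 20, 9, 17, 4, 14, 12, 22, 15, 18, 16, 17, 0.

13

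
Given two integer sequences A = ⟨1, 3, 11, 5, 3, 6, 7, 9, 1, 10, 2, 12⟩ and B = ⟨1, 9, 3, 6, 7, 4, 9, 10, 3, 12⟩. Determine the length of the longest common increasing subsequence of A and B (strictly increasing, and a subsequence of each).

A longest common strictly increasing subsequence is 1, 3, 6, 7, 9, 10, 12 (length 7); it appears in order in both A and B, and no longer such subsequence exists.

7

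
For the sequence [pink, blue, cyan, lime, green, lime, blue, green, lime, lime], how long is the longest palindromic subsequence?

One longest palindromic subsequence is lime lime green lime lime (positions 4,6,8,9,10); it reads the same forward and backward, and the interval DP gives dp[1][10] = 5.

5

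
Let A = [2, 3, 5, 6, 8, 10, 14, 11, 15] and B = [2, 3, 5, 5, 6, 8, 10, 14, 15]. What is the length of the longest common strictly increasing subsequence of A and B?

8

For each value that appears in both, track the longest common increasing run ending there.
The best achievable length is 8; one witness is 2, 3, 5, 6, 8, 10, 14, 15 (A-positions 1,2,3,4,5,6,7,9, B-positions 1,2,3,5,6,7,8,9).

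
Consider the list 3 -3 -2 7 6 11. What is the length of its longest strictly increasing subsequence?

4

Let dp[i] be the longest increasing subsequence ending at position i. Then dp = [1, 1, 2, 3, 3, 4].
The maximum is 4; one witness is -3, -2, 7, 11 at positions 2,3,4,6.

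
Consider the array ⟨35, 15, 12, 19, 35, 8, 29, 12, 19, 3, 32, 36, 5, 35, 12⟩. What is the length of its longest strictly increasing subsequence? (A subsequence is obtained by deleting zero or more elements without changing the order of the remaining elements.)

5

Let dp[i] be the longest increasing subsequence ending at position i. Then dp = [1, 1, 1, 2, 3, 1, 3, 2, 3, 1, 4, 5, 2, 5, 3].
The maximum is 5; one witness is 15, 19, 29, 32, 36 at positions 2,4,7,11,12.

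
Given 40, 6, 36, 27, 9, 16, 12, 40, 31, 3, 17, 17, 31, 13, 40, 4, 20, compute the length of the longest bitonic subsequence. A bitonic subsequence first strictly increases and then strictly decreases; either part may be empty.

One longest bitonic subsequence is 6, 9, 16, 40, 31, 17, 13, 4 (positions 2,5,6,8,9,12,14,16): it rises to 40 then falls. Length 8 is optimal.

8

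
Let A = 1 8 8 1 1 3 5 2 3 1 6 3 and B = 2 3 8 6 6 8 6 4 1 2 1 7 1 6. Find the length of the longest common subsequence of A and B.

6

A longest common subsequence is 8, 8, 1, 1, 1, 6 (length 6); the LCS DP confirms no longer common subsequence exists.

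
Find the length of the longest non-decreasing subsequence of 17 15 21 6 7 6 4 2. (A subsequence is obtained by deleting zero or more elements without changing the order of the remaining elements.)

2

Let dp[i] be the longest non-decreasing subsequence ending at position i. Then dp = [1, 1, 2, 1, 2, 2, 1, 1].
The maximum is 2; one witness is 17, 21 at positions 1,3.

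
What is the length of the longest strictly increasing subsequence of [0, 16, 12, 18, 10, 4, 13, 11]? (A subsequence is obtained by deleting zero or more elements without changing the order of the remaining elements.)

3

Let dp[i] be the longest increasing subsequence ending at position i. Then dp = [1, 2, 2, 3, 2, 2, 3, 3].
The maximum is 3; one witness is 0, 16, 18 at positions 1,2,4.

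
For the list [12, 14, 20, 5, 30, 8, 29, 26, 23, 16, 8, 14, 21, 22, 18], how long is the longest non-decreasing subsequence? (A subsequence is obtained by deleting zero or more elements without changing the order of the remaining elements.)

Let dp[i] be the longest non-decreasing subsequence ending at position i. Then dp = [1, 2, 3, 1, 4, 2, 4, 4, 4, 3, 3, 4, 5, 6, 5].
The maximum is 6; one witness is 5, 8, 8, 14, 21, 22 at positions 4,6,11,12,13,14.

6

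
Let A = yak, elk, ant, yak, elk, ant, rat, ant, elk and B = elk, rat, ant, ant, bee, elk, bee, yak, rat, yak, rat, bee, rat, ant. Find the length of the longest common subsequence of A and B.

5

A longest common subsequence is elk, ant, yak, rat, ant (length 5); the LCS DP confirms no longer common subsequence exists.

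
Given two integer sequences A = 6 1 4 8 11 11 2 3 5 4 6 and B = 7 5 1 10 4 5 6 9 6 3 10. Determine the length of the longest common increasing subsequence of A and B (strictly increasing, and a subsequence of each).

For each value that appears in both, track the longest common increasing run ending there.
The best achievable length is 4; one witness is 1, 4, 5, 6 (A-positions 2,3,9,11, B-positions 3,5,6,7).

4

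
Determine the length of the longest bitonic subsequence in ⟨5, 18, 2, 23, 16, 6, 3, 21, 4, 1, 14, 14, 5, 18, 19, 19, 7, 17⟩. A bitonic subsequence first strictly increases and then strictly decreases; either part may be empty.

One longest bitonic subsequence is 5, 18, 23, 16, 6, 4, 1 (positions 1,2,4,5,6,9,10): it rises to 23 then falls. Length 7 is optimal.

7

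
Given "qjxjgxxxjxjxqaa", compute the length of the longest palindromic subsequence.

One longest palindromic subsequence is qjxjxxxjxjq (positions 1,2,3,4,6,7,8,9,10,11,13); it reads the same forward and backward, and the interval DP gives dp[1][15] = 11.

11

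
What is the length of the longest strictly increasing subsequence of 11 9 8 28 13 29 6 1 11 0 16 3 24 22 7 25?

5

Let dp[i] be the longest increasing subsequence ending at position i. Then dp = [1, 1, 1, 2, 2, 3, 1, 1, 2, 1, 3, 2, 4, 4, 3, 5].
The maximum is 5; one witness is 11, 13, 16, 24, 25 at positions 1,5,11,13,16.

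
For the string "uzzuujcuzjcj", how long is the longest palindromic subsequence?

5

One longest palindromic subsequence is jcjcj (positions 6,7,10,11,12); it reads the same forward and backward, and the interval DP gives dp[1][12] = 5.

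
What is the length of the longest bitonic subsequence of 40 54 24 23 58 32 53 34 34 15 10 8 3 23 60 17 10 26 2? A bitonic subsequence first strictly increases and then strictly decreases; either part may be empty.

Let inc[i] be the LIS ending at i and dec[i] the longest strictly decreasing subsequence starting at i. inc = [1, 2, 1, 1, 3, 2, 3, 3, 3, 1, 1, 1, 1, 2, 4, 2, 2, 3, 1], dec = [8, 8, 7, 6, 8, 6, 7, 6, 6, 5, 4, 3, 2, 4, 4, 3, 2, 2, 1].
max_i inc[i]+dec[i]−1 = 10, with one witness 40, 54, 58, 53, 34, 15, 10, 8, 3, 2.

10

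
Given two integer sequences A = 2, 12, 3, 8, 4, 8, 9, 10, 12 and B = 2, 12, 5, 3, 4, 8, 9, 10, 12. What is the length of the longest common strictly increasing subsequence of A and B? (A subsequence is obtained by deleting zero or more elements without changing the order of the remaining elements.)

7

For each value that appears in both, track the longest common increasing run ending there.
The best achievable length is 7; one witness is 2, 3, 4, 8, 9, 10, 12 (A-positions 1,3,5,6,7,8,9, B-positions 1,4,5,6,7,8,9).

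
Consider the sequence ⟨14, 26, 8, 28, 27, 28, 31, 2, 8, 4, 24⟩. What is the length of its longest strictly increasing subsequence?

One longest increasing subsequence is 14, 26, 27, 28, 31 (positions 1,2,5,6,7), of length 5; no longer one exists.

5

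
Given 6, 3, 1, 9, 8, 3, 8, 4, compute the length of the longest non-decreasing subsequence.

Let dp[i] be the longest non-decreasing subsequence ending at position i. Then dp = [1, 1, 1, 2, 2, 2, 3, 3].
The maximum is 3; one witness is 6, 8, 8 at positions 1,5,7.

3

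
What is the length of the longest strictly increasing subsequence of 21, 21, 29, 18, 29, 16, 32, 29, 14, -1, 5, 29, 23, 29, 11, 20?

4

Let dp[i] be the longest increasing subsequence ending at position i. Then dp = [1, 1, 2, 1, 2, 1, 3, 2, 1, 1, 2, 3, 3, 4, 3, 4].
The maximum is 4; one witness is -1, 5, 23, 29 at positions 10,11,13,14.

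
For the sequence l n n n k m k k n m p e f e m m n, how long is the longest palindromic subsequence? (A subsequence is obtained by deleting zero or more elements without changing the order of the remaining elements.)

One longest palindromic subsequence is nmmefemmn (positions 2,6,10,12,13,14,15,16,17); it reads the same forward and backward, and the interval DP gives dp[1][17] = 9.

9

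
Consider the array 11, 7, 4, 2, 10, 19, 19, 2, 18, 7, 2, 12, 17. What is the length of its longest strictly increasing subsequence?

One longest increasing subsequence is 7, 10, 12, 17 (positions 2,5,12,13), of length 4; no longer one exists.

4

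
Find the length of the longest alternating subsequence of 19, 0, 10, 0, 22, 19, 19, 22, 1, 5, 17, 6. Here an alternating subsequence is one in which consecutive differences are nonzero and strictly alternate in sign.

10

A longest alternating subsequence is 19, 0, 10, 0, 22, 19, 22, 1, 17, 6 (positions 1,2,3,4,5,6,8,9,11,12); its 9 consecutive differences strictly alternate in sign, and length 10 is optimal.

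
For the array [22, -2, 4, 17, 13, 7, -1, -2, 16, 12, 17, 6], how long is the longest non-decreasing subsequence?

Let dp[i] be the longest non-decreasing subsequence ending at position i. Then dp = [1, 1, 2, 3, 3, 3, 2, 2, 4, 4, 5, 3].
The maximum is 5; one witness is -2, 4, 13, 16, 17 at positions 2,3,5,9,11.

5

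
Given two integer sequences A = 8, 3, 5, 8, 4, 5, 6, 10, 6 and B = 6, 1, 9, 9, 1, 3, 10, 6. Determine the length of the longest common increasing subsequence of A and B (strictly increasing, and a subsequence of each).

For each value that appears in both, track the longest common increasing run ending there.
The best achievable length is 2; one witness is 6, 10 (A-positions 7,8, B-positions 1,7).

2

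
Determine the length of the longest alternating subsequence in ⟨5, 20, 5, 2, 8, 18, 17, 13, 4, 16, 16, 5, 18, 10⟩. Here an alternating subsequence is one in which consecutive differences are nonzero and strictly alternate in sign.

9

Track the best alternating length ending on an up-step vs a down-step at each position: up/down = 1/1, 2/1, 1/3, 1/3, 4/3, 4/3, 4/5, 4/5, 4/5, 6/5, 6/5, 6/7, 8/3, 8/9.
The maximum over both is 9; one such subsequence is 5, 20, 5, 18, 13, 16, 5, 18, 10.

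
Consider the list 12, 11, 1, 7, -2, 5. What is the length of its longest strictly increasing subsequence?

2

Scanning left to right, the best length ending at each element is: 12→1, 11→1, 1→1, 7→2, -2→1, 5→2.
So the longest increasing subsequence has length 2, e.g. 1, 7.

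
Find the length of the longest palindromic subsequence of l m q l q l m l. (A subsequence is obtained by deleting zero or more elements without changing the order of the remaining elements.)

Using dp[i][j] = 2 + dp[i+1][j−1] if the ends match, else max(dp[i+1][j], dp[i][j−1]):
dp[1][8] = 7. A witness is lmlqlml at positions 1,2,4,5,6,7,8.

7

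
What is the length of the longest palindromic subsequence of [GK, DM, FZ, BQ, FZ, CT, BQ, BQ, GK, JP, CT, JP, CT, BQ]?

7

One longest palindromic subsequence is BQ CT JP CT JP CT BQ (positions 4,6,10,11,12,13,14); it reads the same forward and backward, and the interval DP gives dp[1][14] = 7.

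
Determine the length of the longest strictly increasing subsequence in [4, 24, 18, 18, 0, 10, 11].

3

Scanning left to right, the best length ending at each element is: 4→1, 24→2, 18→2, 18→2, 0→1, 10→2, 11→3.
So the longest increasing subsequence has length 3, e.g. 4, 10, 11.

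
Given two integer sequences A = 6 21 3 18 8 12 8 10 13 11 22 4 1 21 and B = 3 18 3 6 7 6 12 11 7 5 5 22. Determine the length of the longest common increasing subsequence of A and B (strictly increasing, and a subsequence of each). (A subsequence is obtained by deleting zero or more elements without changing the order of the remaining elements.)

3

For each value that appears in both, track the longest common increasing run ending there.
The best achievable length is 3; one witness is 3, 18, 22 (A-positions 3,4,11, B-positions 1,2,12).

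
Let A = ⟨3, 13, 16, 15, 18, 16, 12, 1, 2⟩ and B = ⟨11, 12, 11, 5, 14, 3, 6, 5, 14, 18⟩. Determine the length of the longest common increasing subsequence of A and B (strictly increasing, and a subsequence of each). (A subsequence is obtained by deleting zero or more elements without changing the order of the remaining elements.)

2

For each value that appears in both, track the longest common increasing run ending there.
The best achievable length is 2; one witness is 3, 18 (A-positions 1,5, B-positions 6,10).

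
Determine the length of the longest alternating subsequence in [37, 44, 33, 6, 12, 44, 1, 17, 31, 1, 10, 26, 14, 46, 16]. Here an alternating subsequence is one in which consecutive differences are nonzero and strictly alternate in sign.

Track the best alternating length ending on an up-step vs a down-step at each position: up/down = 1/1, 2/1, 1/3, 1/3, 4/3, 4/1, 1/5, 6/5, 6/5, 1/7, 8/7, 8/7, 8/9, 10/1, 10/11.
The maximum over both is 11; one such subsequence is 37, 44, 6, 12, 1, 17, 1, 26, 14, 46, 16.

11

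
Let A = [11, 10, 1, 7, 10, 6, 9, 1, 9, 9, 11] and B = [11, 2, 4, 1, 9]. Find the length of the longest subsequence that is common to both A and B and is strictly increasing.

2

A longest common strictly increasing subsequence is 1, 9 (length 2); it appears in order in both A and B, and no longer such subsequence exists.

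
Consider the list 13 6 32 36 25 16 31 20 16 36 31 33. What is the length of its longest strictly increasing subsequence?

5

One longest increasing subsequence is 13, 16, 20, 31, 33 (positions 1,6,8,11,12), of length 5; no longer one exists.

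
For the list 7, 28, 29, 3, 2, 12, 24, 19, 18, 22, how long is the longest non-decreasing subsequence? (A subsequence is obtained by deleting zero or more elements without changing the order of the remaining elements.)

4

Scanning left to right, the best length ending at each element is: 7→1, 28→2, 29→3, 3→1, 2→1, 12→2, 24→3, 19→3, 18→3, 22→4.
So the longest non-decreasing subsequence has length 4, e.g. 7, 12, 19, 22.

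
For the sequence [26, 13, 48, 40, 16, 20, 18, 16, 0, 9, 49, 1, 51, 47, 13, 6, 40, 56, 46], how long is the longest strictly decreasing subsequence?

Let dp[i] be the longest decreasing subsequence ending at position i. Then dp = [1, 2, 1, 2, 3, 3, 4, 5, 6, 6, 1, 7, 1, 2, 6, 7, 3, 1, 3].
The maximum is 7; one witness is 48, 40, 20, 18, 16, 9, 1 at positions 3,4,6,7,8,10,12.

7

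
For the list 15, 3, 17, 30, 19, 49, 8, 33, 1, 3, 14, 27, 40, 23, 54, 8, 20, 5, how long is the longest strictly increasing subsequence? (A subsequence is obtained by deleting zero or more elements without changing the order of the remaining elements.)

6

Let dp[i] be the longest increasing subsequence ending at position i. Then dp = [1, 1, 2, 3, 3, 4, 2, 4, 1, 2, 3, 4, 5, 4, 6, 3, 4, 3].
The maximum is 6; one witness is 15, 17, 30, 33, 40, 54 at positions 1,3,4,8,13,15.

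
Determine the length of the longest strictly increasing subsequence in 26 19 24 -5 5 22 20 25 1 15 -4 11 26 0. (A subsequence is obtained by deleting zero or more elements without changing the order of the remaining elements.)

Let dp[i] be the longest increasing subsequence ending at position i. Then dp = [1, 1, 2, 1, 2, 3, 3, 4, 2, 3, 2, 3, 5, 3].
The maximum is 5; one witness is -5, 5, 22, 25, 26 at positions 4,5,6,8,13.

5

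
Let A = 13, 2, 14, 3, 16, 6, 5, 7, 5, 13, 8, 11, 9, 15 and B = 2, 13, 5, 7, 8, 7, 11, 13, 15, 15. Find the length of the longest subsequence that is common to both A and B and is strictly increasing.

6

A longest common strictly increasing subsequence is 2, 5, 7, 8, 11, 15 (length 6); it appears in order in both A and B, and no longer such subsequence exists.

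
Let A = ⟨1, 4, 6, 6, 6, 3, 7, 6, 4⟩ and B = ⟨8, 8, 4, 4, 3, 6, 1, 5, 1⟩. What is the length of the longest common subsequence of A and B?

3

Backtracking the LCS table gives one alignment: 4 (A2,B4) → 3 (A6,B5) → 6 (A8,B6).
So the longest common subsequence has length 3.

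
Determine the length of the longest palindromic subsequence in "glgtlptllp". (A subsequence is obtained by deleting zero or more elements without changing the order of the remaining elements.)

One longest palindromic subsequence is lltll (positions 2,5,7,8,9); it reads the same forward and backward, and the interval DP gives dp[1][10] = 5.

5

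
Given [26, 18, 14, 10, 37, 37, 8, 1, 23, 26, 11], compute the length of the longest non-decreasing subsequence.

Let dp[i] be the longest non-decreasing subsequence ending at position i. Then dp = [1, 1, 1, 1, 2, 3, 1, 1, 2, 3, 2].
The maximum is 3; one witness is 26, 37, 37 at positions 1,5,6.

3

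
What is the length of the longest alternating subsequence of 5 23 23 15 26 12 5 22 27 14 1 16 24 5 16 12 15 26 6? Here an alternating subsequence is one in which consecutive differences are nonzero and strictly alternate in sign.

13

Track the best alternating length ending on an up-step vs a down-step at each position: up/down = 1/1, 2/1, 2/1, 2/3, 4/1, 2/5, 1/5, 6/5, 6/1, 6/7, 1/7, 8/7, 8/7, 8/9, 10/9, 10/11, 12/11, 12/7, 10/13.
The maximum over both is 13; one such subsequence is 5, 23, 15, 26, 12, 22, 14, 16, 5, 16, 12, 15, 6.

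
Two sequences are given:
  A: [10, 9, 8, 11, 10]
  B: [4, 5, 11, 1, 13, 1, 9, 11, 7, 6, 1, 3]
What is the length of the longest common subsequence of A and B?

A longest common subsequence is 9, 11 (length 2); the LCS DP confirms no longer common subsequence exists.

2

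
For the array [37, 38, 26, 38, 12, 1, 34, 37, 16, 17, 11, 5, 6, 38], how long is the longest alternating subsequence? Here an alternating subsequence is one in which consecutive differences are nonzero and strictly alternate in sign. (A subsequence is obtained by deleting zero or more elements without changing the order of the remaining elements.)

10

A longest alternating subsequence is 37, 38, 26, 38, 12, 34, 16, 17, 5, 6 (positions 1,2,3,4,5,7,9,10,12,13); its 9 consecutive differences strictly alternate in sign, and length 10 is optimal.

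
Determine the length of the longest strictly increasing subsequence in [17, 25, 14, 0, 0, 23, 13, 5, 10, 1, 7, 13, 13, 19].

5

Scanning left to right, the best length ending at each element is: 17→1, 25→2, 14→1, 0→1, 0→1, 23→2, 13→2, 5→2, 10→3, 1→2, 7→3, 13→4, 13→4, 19→5.
So the longest increasing subsequence has length 5, e.g. 0, 5, 10, 13, 19.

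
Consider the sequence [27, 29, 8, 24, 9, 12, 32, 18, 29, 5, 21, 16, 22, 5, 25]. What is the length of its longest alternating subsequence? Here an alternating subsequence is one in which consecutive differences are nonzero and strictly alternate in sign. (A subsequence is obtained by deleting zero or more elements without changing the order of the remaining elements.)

Track the best alternating length ending on an up-step vs a down-step at each position: up/down = 1/1, 2/1, 1/3, 4/3, 4/5, 6/5, 6/1, 6/7, 8/7, 1/9, 10/9, 10/11, 12/9, 1/13, 14/9.
The maximum over both is 14; one such subsequence is 27, 29, 8, 24, 9, 32, 18, 29, 5, 21, 16, 22, 5, 25.

14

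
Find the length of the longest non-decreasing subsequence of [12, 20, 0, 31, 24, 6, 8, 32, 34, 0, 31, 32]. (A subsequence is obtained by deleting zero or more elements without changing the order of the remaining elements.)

One longest non-decreasing subsequence is 12, 20, 31, 32, 34 (positions 1,2,4,8,9), of length 5; no longer one exists.

5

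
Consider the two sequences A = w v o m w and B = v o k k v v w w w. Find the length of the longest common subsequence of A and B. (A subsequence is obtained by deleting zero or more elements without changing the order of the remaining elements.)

A longest common subsequence is vow (length 3); the LCS DP confirms no longer common subsequence exists.

3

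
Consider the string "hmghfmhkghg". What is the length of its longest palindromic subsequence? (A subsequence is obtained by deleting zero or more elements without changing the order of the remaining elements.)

7

Using dp[i][j] = 2 + dp[i+1][j−1] if the ends match, else max(dp[i+1][j], dp[i][j−1]):
dp[1][11] = 7. A witness is hghmhgh at positions 1,3,4,6,7,9,10.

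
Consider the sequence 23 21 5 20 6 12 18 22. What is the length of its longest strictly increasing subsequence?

One longest increasing subsequence is 5, 6, 12, 18, 22 (positions 3,5,6,7,8), of length 5; no longer one exists.

5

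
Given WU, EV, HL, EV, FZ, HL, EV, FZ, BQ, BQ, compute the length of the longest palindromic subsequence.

5

Using dp[i][j] = 2 + dp[i+1][j−1] if the ends match, else max(dp[i+1][j], dp[i][j−1]):
dp[1][10] = 5. A witness is EV HL FZ HL EV at positions 2,3,5,6,7.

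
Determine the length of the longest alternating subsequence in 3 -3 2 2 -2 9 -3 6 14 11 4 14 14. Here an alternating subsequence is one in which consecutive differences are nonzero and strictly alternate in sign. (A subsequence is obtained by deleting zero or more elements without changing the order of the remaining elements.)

9

Track the best alternating length ending on an up-step vs a down-step at each position: up/down = 1/1, 1/2, 3/2, 3/2, 3/4, 5/1, 1/6, 7/6, 7/1, 7/8, 7/8, 9/1, 9/1.
The maximum over both is 9; one such subsequence is 3, -3, 2, -2, 9, -3, 14, 11, 14.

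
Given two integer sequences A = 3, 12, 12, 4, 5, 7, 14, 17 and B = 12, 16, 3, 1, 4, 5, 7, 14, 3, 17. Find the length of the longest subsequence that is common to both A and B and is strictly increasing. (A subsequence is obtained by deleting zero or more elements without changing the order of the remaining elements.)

For each value that appears in both, track the longest common increasing run ending there.
The best achievable length is 6; one witness is 3, 4, 5, 7, 14, 17 (A-positions 1,4,5,6,7,8, B-positions 3,5,6,7,8,10).

6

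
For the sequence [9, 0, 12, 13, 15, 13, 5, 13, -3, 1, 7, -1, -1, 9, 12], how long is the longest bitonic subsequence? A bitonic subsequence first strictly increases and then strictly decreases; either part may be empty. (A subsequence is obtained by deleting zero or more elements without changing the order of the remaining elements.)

Let inc[i] be the LIS ending at i and dec[i] the longest strictly decreasing subsequence starting at i. inc = [1, 1, 2, 3, 4, 3, 2, 3, 1, 2, 3, 2, 2, 4, 5], dec = [4, 2, 4, 4, 5, 4, 3, 3, 1, 2, 2, 1, 1, 1, 1].
max_i inc[i]+dec[i]−1 = 8, with one witness 9, 12, 13, 15, 13, 5, 1, -1.

8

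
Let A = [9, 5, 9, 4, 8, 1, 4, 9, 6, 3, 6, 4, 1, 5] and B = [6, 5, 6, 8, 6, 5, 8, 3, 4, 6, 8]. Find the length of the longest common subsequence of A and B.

A longest common subsequence is 5, 8, 6, 3, 6 (length 5); the LCS DP confirms no longer common subsequence exists.

5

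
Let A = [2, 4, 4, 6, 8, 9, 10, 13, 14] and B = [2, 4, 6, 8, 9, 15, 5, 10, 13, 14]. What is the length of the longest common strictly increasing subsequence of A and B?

8

A longest common strictly increasing subsequence is 2, 4, 6, 8, 9, 10, 13, 14 (length 8); it appears in order in both A and B, and no longer such subsequence exists.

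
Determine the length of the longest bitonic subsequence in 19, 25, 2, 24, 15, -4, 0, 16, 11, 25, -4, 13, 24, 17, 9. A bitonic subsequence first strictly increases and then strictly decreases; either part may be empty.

7

Let inc[i] be the LIS ending at i and dec[i] the longest strictly decreasing subsequence starting at i. inc = [1, 2, 1, 2, 2, 1, 2, 3, 3, 4, 1, 4, 5, 5, 3], dec = [4, 5, 3, 4, 3, 1, 2, 3, 2, 4, 1, 2, 3, 2, 1].
max_i inc[i]+dec[i]−1 = 7, with one witness 2, 15, 16, 25, 24, 17, 9.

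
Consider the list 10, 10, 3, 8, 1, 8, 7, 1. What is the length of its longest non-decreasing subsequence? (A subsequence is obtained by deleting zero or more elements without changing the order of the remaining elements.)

Let dp[i] be the longest non-decreasing subsequence ending at position i. Then dp = [1, 2, 1, 2, 1, 3, 2, 2].
The maximum is 3; one witness is 3, 8, 8 at positions 3,4,6.

3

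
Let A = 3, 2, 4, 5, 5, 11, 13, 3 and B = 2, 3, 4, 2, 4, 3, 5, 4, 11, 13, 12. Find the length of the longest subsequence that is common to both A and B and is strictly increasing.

5

For each value that appears in both, track the longest common increasing run ending there.
The best achievable length is 5; one witness is 2, 4, 5, 11, 13 (A-positions 2,3,4,6,7, B-positions 1,3,7,9,10).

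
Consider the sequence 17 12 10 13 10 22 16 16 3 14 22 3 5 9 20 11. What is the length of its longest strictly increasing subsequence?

4

Scanning left to right, the best length ending at each element is: 17→1, 12→1, 10→1, 13→2, 10→1, 22→3, 16→3, 16→3, 3→1, 14→3, 22→4, 3→1, 5→2, 9→3, 20→4, 11→4.
So the longest increasing subsequence has length 4, e.g. 12, 13, 16, 22.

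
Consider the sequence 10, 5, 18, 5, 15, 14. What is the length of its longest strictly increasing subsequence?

One longest increasing subsequence is 10, 18 (positions 1,3), of length 2; no longer one exists.

2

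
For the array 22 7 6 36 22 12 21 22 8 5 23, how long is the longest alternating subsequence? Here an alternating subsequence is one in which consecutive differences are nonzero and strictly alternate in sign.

Track the best alternating length ending on an up-step vs a down-step at each position: up/down = 1/1, 1/2, 1/2, 3/1, 3/4, 3/4, 5/4, 5/4, 3/6, 1/6, 7/4.
The maximum over both is 7; one such subsequence is 22, 7, 36, 12, 21, 8, 23.

7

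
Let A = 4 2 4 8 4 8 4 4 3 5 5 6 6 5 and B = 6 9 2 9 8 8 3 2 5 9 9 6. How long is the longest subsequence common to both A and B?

6

Backtracking the LCS table gives one alignment: 2 (A2,B3) → 8 (A4,B5) → 8 (A6,B6) → 3 (A9,B7) → 5 (A10,B9) → 6 (A13,B12).
So the longest common subsequence has length 6.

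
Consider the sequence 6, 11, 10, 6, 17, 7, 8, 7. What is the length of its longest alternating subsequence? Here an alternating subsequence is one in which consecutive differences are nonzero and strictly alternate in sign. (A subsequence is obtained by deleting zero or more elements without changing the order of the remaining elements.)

7

Track the best alternating length ending on an up-step vs a down-step at each position: up/down = 1/1, 2/1, 2/3, 1/3, 4/1, 4/5, 6/5, 4/7.
The maximum over both is 7; one such subsequence is 6, 11, 10, 17, 7, 8, 7.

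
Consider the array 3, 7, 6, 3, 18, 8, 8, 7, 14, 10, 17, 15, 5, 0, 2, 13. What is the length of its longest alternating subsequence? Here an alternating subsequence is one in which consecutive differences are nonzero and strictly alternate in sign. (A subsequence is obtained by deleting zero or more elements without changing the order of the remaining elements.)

Track the best alternating length ending on an up-step vs a down-step at each position: up/down = 1/1, 2/1, 2/3, 1/3, 4/1, 4/5, 4/5, 4/5, 6/5, 6/7, 8/5, 8/9, 4/9, 1/9, 10/9, 10/9.
The maximum over both is 10; one such subsequence is 3, 7, 6, 18, 8, 14, 10, 17, 0, 2.

10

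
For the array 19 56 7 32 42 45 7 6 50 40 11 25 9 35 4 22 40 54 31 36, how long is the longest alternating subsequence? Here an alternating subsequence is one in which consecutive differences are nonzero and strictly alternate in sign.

A longest alternating subsequence is 19, 56, 7, 32, 7, 50, 11, 25, 9, 35, 4, 40, 31, 36 (positions 1,2,3,4,7,9,11,12,13,14,15,17,19,20); its 13 consecutive differences strictly alternate in sign, and length 14 is optimal.

14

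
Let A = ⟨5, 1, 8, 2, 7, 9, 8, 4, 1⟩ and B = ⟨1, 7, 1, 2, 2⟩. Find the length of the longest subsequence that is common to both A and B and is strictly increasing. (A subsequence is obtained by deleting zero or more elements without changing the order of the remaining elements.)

2

A longest common strictly increasing subsequence is 1, 7 (length 2); it appears in order in both A and B, and no longer such subsequence exists.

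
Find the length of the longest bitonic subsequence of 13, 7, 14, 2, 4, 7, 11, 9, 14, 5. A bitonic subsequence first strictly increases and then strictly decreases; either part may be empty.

One longest bitonic subsequence is 2, 4, 7, 11, 9, 5 (positions 4,5,6,7,8,10): it rises to 11 then falls. Length 6 is optimal.

6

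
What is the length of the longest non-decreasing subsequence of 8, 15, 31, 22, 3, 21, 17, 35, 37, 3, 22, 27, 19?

5

Scanning left to right, the best length ending at each element is: 8→1, 15→2, 31→3, 22→3, 3→1, 21→3, 17→3, 35→4, 37→5, 3→2, 22→4, 27→5, 19→4.
So the longest non-decreasing subsequence has length 5, e.g. 8, 15, 31, 35, 37.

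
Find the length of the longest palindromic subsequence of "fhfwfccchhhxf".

One longest palindromic subsequence is fhccchf (positions 1,2,6,7,8,11,13); it reads the same forward and backward, and the interval DP gives dp[1][13] = 7.

7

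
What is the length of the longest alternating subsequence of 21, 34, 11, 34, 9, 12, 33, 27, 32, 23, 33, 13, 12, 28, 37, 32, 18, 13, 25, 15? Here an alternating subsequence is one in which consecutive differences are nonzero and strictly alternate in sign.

A longest alternating subsequence is 21, 34, 11, 34, 9, 33, 27, 32, 23, 33, 13, 28, 18, 25, 15 (positions 1,2,3,4,5,7,8,9,10,11,12,14,17,19,20); its 14 consecutive differences strictly alternate in sign, and length 15 is optimal.

15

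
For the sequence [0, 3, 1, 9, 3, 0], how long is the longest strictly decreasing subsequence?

3

One longest decreasing subsequence is 3, 1, 0 (positions 2,3,6), of length 3; no longer one exists.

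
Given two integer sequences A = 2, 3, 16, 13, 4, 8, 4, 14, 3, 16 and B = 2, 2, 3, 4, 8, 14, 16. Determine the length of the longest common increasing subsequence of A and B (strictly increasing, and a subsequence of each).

6

A longest common strictly increasing subsequence is 2, 3, 4, 8, 14, 16 (length 6); it appears in order in both A and B, and no longer such subsequence exists.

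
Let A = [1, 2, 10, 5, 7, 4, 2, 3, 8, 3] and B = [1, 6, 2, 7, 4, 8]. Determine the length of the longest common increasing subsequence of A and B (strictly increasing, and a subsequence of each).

4

A longest common strictly increasing subsequence is 1, 2, 7, 8 (length 4); it appears in order in both A and B, and no longer such subsequence exists.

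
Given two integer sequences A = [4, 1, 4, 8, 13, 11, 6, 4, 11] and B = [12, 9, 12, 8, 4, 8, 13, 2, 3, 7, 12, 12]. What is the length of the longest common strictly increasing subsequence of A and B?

A longest common strictly increasing subsequence is 4, 8, 13 (length 3); it appears in order in both A and B, and no longer such subsequence exists.

3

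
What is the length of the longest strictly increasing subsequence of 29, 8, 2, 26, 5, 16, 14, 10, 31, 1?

One longest increasing subsequence is 2, 5, 16, 31 (positions 3,5,6,9), of length 4; no longer one exists.

4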